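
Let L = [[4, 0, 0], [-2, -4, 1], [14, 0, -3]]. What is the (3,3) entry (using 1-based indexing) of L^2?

9

Characteristic polynomial: t^3 + 3t^2 - 16t - 48 = (t - 4)(t + 3)(t + 4), so the eigenvalues are -4, -3, 4.
t=-4: eigenvector (0, 1, 0).
t=4: eigenvector (1, 0, 2).
t=-3: eigenvector (0, 1, 1).
P = [[0, 1, 0], [1, 0, 1], [0, 2, 1]], D = diag(-4, 4, -3), P⁻¹ = [[2, 1, -1], [1, 0, 0], [-2, 0, 1]].
L² = P·diag(16, 16, 9)·P⁻¹ = [[16, 0, 0], [14, 16, -7], [14, 0, 9]].
The requested entry is 9.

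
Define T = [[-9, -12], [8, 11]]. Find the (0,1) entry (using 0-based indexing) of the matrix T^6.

Characteristic polynomial: μ^2 - 2μ - 3 = (μ - 3)(μ + 1), so the eigenvalues are -1, 3.
μ=3: eigenvector (-1, 1).
μ=-1: eigenvector (3, -2).
P = [[-1, 3], [1, -2]], D = diag(3, -1), P⁻¹ = [[2, 3], [1, 1]].
T⁶ = P·diag(729, 1)·P⁻¹ = [[-1455, -2184], [1456, 2185]].
The requested entry is -2184.

-2184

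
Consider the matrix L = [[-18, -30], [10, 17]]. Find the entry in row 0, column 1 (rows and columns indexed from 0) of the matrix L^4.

Characteristic polynomial: t^2 + t - 6 = (t - 2)(t + 3), so the eigenvalues are -3, 2.
t=-3: eigenvector (-2, 1).
t=2: eigenvector (-3, 2).
P = [[-2, -3], [1, 2]], D = diag(-3, 2), P⁻¹ = [[-2, -3], [1, 2]].
L⁴ = P·diag(81, 16)·P⁻¹ = [[276, 390], [-130, -179]].
The requested entry is 390.

390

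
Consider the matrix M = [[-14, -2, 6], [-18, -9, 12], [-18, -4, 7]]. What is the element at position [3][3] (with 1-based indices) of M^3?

Characteristic polynomial: r^3 + 16r^2 + 85r + 150 = (r + 5)^2(r + 6), so the eigenvalues are -6, -5, -5.
r=-5: eigenvector (-2, -3, -4).
r=-6: eigenvector (1, 2, 2).
r=-5: eigenvector (0, 3, 1).
P = [[-2, 1, 0], [-3, 2, 3], [-4, 2, 1]], D = diag(-5, -6, -5), P⁻¹ = [[4, 1, -3], [9, 2, -6], [-2, 0, 1]].
M³ = P·diag(-125, -216, -125)·P⁻¹ = [[-944, -182, 546], [-1638, -489, 1092], [-1638, -364, 967]].
The requested entry is 967.

967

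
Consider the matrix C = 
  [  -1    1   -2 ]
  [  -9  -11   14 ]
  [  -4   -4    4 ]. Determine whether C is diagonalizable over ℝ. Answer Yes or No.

No

Characteristic polynomial: p(r) = r^3 + 8r^2 + 20r + 16 = (r + 2)^2(r + 4).
r = -2 has algebraic multiplicity 2; rank(C + 2I) = 2, so geometric multiplicity = 1.
Geometric multiplicity < algebraic multiplicity, so C is not diagonalizable.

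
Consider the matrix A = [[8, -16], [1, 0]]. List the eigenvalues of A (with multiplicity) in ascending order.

Characteristic polynomial: p(λ) = λ^2 - 8λ + 16 = (λ - 4)^2.
Roots (with multiplicity): 4, 4.

4, 4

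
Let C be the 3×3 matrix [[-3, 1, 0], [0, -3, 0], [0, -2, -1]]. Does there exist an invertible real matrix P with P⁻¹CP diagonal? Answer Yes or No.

Characteristic polynomial: p(r) = r^3 + 7r^2 + 15r + 9 = (r + 1)(r + 3)^2.
r = -3 has algebraic multiplicity 2; rank(C + 3I) = 2, so geometric multiplicity = 1.
Geometric multiplicity < algebraic multiplicity, so C is not diagonalizable.

No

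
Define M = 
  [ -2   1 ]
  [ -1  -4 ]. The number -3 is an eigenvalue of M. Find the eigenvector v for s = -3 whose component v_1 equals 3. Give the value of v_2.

M + 3I = [[1, 1], [-1, -1]].
Solving (M + 3I)v = 0 gives the eigenspace spanned by (3, -3).
With v_1 = 3, v = (3, -3), so v_2 = -3.

-3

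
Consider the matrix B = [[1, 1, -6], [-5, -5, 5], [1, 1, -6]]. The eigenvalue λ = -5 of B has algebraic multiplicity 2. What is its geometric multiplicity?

1

B + 5I = [[6, 1, -6], [-5, 0, 5], [1, 1, -1]].
This matrix has rank 2, so its null space has dimension 3 − 2 = 1.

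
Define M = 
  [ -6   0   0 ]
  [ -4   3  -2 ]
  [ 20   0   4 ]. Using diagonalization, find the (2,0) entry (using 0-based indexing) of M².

Characteristic polynomial: r^3 - r^2 - 30r + 72 = (r - 4)(r - 3)(r + 6), so the eigenvalues are -6, 3, 4.
r=-6: eigenvector (1, 0, -2).
r=4: eigenvector (0, -2, 1).
r=3: eigenvector (0, 1, 0).
P = [[1, 0, 0], [0, -2, 1], [-2, 1, 0]], D = diag(-6, 4, 3), P⁻¹ = [[1, 0, 0], [2, 0, 1], [4, 1, 2]].
M² = P·diag(36, 16, 9)·P⁻¹ = [[36, 0, 0], [-28, 9, -14], [-40, 0, 16]].
The requested entry is -40.

-40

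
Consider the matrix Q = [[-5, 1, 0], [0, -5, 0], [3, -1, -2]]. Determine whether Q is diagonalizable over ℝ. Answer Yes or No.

No

Characteristic polynomial: p(μ) = μ^3 + 12μ^2 + 45μ + 50 = (μ + 2)(μ + 5)^2.
μ = -5 has algebraic multiplicity 2; rank(Q + 5I) = 2, so geometric multiplicity = 1.
Geometric multiplicity < algebraic multiplicity, so Q is not diagonalizable.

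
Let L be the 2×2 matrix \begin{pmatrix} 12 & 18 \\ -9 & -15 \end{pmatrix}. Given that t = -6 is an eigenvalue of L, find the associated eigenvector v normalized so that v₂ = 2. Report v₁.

L + 6I = [[18, 18], [-9, -9]].
Solving (L + 6I)v = 0 gives the eigenspace spanned by (-2, 2).
With v₂ = 2, v = (-2, 2), so v₁ = -2.

-2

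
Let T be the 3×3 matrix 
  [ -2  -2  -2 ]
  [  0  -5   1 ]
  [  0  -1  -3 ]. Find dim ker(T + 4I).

1

T + 4I = [[2, -2, -2], [0, -1, 1], [0, -1, 1]].
This matrix has rank 2, so its null space has dimension 3 − 2 = 1.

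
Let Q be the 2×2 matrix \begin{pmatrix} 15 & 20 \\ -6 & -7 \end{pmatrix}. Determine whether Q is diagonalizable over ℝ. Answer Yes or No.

Characteristic polynomial: p(r) = r^2 - 8r + 15 = (r - 5)(r - 3).
All 2 eigenvalues are distinct, so Q is diagonalizable.

Yes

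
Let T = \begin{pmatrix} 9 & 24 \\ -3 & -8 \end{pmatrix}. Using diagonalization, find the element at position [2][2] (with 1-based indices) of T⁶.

-8

Characteristic polynomial: λ^2 - λ = λ(λ - 1), so the eigenvalues are 0, 1.
λ=0: eigenvector (-8, 3).
λ=1: eigenvector (-3, 1).
P = [[-8, -3], [3, 1]], D = diag(0, 1), P⁻¹ = [[1, 3], [-3, -8]].
T⁶ = P·diag(0, 1)·P⁻¹ = [[9, 24], [-3, -8]].
The requested entry is -8.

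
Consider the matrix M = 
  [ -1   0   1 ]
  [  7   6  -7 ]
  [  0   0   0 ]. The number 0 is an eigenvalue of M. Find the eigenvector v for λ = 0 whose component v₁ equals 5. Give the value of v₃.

M = [[-1, 0, 1], [7, 6, -7], [0, 0, 0]].
Solving (M)v = 0 gives the eigenspace spanned by (5, 0, 5).
With v₁ = 5, v = (5, 0, 5), so v₃ = 5.

5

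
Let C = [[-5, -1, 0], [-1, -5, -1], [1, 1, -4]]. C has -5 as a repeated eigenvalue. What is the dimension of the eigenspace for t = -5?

C + 5I = [[0, -1, 0], [-1, 0, -1], [1, 1, 1]].
This matrix has rank 2, so its null space has dimension 3 − 2 = 1.

1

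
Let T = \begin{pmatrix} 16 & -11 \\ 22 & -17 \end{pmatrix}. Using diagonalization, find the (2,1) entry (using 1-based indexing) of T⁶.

Characteristic polynomial: s^2 + s - 30 = (s - 5)(s + 6), so the eigenvalues are -6, 5.
s=-6: eigenvector (1, 2).
s=5: eigenvector (-1, -1).
P = [[1, -1], [2, -1]], D = diag(-6, 5), P⁻¹ = [[-1, 1], [-2, 1]].
T⁶ = P·diag(46656, 15625)·P⁻¹ = [[-15406, 31031], [-62062, 77687]].
The requested entry is -62062.

-62062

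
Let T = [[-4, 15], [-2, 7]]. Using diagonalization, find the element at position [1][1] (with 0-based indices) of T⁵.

Characteristic polynomial: μ^2 - 3μ + 2 = (μ - 2)(μ - 1), so the eigenvalues are 1, 2.
μ=2: eigenvector (5, 2).
μ=1: eigenvector (-3, -1).
P = [[5, -3], [2, -1]], D = diag(2, 1), P⁻¹ = [[-1, 3], [-2, 5]].
T⁵ = P·diag(32, 1)·P⁻¹ = [[-154, 465], [-62, 187]].
The requested entry is 187.

187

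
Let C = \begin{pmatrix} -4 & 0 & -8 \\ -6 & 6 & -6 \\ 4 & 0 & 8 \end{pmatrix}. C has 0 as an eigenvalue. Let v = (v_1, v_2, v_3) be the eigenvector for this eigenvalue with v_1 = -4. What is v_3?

C = [[-4, 0, -8], [-6, 6, -6], [4, 0, 8]].
Solving (C)v = 0 gives the eigenspace spanned by (-4, -2, 2).
With v_1 = -4, v = (-4, -2, 2), so v_3 = 2.

2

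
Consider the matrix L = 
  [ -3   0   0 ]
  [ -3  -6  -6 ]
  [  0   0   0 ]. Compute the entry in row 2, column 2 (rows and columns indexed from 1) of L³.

Characteristic polynomial: t^3 + 9t^2 + 18t = t(t + 3)(t + 6), so the eigenvalues are -6, -3, 0.
t=-3: eigenvector (1, -1, 0).
t=-6: eigenvector (0, 1, 0).
t=0: eigenvector (0, -1, 1).
P = [[1, 0, 0], [-1, 1, -1], [0, 0, 1]], D = diag(-3, -6, 0), P⁻¹ = [[1, 0, 0], [1, 1, 1], [0, 0, 1]].
L³ = P·diag(-27, -216, 0)·P⁻¹ = [[-27, 0, 0], [-189, -216, -216], [0, 0, 0]].
The requested entry is -216.

-216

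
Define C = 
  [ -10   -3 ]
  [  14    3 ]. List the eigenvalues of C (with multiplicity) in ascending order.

-4, -3

Characteristic polynomial: p(μ) = μ^2 + 7μ + 12 = (μ + 3)(μ + 4).
Roots (with multiplicity): -4, -3.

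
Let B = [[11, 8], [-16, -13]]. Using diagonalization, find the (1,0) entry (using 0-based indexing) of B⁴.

Characteristic polynomial: s^2 + 2s - 15 = (s - 3)(s + 5), so the eigenvalues are -5, 3.
s=3: eigenvector (1, -1).
s=-5: eigenvector (1, -2).
P = [[1, 1], [-1, -2]], D = diag(3, -5), P⁻¹ = [[2, 1], [-1, -1]].
B⁴ = P·diag(81, 625)·P⁻¹ = [[-463, -544], [1088, 1169]].
The requested entry is 1088.

1088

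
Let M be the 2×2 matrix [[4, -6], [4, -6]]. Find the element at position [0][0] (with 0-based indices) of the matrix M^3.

Characteristic polynomial: s^2 + 2s = s(s + 2), so the eigenvalues are -2, 0.
s=-2: eigenvector (1, 1).
s=0: eigenvector (3, 2).
P = [[1, 3], [1, 2]], D = diag(-2, 0), P⁻¹ = [[-2, 3], [1, -1]].
M³ = P·diag(-8, 0)·P⁻¹ = [[16, -24], [16, -24]].
The requested entry is 16.

16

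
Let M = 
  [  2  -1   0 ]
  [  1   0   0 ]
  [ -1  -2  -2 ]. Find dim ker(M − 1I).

M − 1I = [[1, -1, 0], [1, -1, 0], [-1, -2, -3]].
This matrix has rank 2, so its null space has dimension 3 − 2 = 1.

1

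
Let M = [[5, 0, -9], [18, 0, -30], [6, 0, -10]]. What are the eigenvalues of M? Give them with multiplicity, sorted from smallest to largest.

-4, -1, 0

Characteristic polynomial: p(t) = t^3 + 5t^2 + 4t = t(t + 1)(t + 4).
Roots (with multiplicity): -4, -1, 0.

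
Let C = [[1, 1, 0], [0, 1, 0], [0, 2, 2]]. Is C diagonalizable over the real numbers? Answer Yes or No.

Characteristic polynomial: p(t) = t^3 - 4t^2 + 5t - 2 = (t - 2)(t - 1)^2.
t = 1 has algebraic multiplicity 2; rank(C − 1I) = 2, so geometric multiplicity = 1.
Geometric multiplicity < algebraic multiplicity, so C is not diagonalizable.

No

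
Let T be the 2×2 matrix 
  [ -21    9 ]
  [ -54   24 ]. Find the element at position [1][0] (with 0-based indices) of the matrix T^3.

-1458

Characteristic polynomial: s^2 - 3s - 18 = (s - 6)(s + 3), so the eigenvalues are -3, 6.
s=-3: eigenvector (-1, -2).
s=6: eigenvector (1, 3).
P = [[-1, 1], [-2, 3]], D = diag(-3, 6), P⁻¹ = [[-3, 1], [-2, 1]].
T³ = P·diag(-27, 216)·P⁻¹ = [[-513, 243], [-1458, 702]].
The requested entry is -1458.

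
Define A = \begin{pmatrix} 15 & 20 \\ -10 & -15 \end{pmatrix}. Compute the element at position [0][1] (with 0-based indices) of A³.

500

Characteristic polynomial: μ^2 - 25 = (μ - 5)(μ + 5), so the eigenvalues are -5, 5.
μ=5: eigenvector (-2, 1).
μ=-5: eigenvector (-1, 1).
P = [[-2, -1], [1, 1]], D = diag(5, -5), P⁻¹ = [[-1, -1], [1, 2]].
A³ = P·diag(125, -125)·P⁻¹ = [[375, 500], [-250, -375]].
The requested entry is 500.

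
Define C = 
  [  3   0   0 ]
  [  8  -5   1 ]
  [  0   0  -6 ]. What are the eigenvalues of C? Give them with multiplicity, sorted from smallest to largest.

Characteristic polynomial: p(λ) = λ^3 + 8λ^2 - 3λ - 90 = (λ - 3)(λ + 5)(λ + 6).
Roots (with multiplicity): -6, -5, 3.

-6, -5, 3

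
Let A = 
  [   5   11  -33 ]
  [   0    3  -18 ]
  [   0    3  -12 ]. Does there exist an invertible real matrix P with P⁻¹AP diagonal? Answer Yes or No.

Characteristic polynomial: p(s) = s^3 + 4s^2 - 27s - 90 = (s - 5)(s + 3)(s + 6).
All 3 eigenvalues are distinct, so A is diagonalizable.

Yes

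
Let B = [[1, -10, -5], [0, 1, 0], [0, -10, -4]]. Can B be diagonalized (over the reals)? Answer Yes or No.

Characteristic polynomial: p(r) = r^3 + 2r^2 - 7r + 4 = (r - 1)^2(r + 4).
r = 1 has algebraic multiplicity 2; rank(B − 1I) = 1, so geometric multiplicity = 2.
Every eigenvalue has geometric = algebraic multiplicity, so B is diagonalizable.

Yes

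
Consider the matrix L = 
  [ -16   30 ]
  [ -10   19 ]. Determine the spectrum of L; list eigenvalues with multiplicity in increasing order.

-1, 4

Characteristic polynomial: p(r) = r^2 - 3r - 4 = (r - 4)(r + 1).
Roots (with multiplicity): -1, 4.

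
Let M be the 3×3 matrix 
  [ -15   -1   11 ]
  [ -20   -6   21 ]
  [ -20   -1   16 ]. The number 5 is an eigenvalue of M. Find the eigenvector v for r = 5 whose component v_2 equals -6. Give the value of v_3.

M − 5I = [[-20, -1, 11], [-20, -11, 21], [-20, -1, 11]].
Solving (M − 5I)v = 0 gives the eigenspace spanned by (-3, -6, -6).
With v_2 = -6, v = (-3, -6, -6), so v_3 = -6.

-6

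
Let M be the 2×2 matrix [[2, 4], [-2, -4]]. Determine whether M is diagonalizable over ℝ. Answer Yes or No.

Characteristic polynomial: p(r) = r^2 + 2r = r(r + 2).
All 2 eigenvalues are distinct, so M is diagonalizable.

Yes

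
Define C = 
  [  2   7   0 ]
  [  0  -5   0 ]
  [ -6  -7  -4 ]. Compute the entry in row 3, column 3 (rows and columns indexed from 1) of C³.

-64

Characteristic polynomial: s^3 + 7s^2 + 2s - 40 = (s - 2)(s + 4)(s + 5), so the eigenvalues are -5, -4, 2.
s=-4: eigenvector (0, 0, 1).
s=-5: eigenvector (-1, 1, 1).
s=2: eigenvector (1, 0, -1).
P = [[0, -1, 1], [0, 1, 0], [1, 1, -1]], D = diag(-4, -5, 2), P⁻¹ = [[1, 0, 1], [0, 1, 0], [1, 1, 0]].
C³ = P·diag(-64, -125, 8)·P⁻¹ = [[8, 133, 0], [0, -125, 0], [-72, -133, -64]].
The requested entry is -64.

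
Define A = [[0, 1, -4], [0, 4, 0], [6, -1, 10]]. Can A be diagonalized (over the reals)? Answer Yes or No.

Characteristic polynomial: p(λ) = λ^3 - 14λ^2 + 64λ - 96 = (λ - 6)(λ - 4)^2.
λ = 4 has algebraic multiplicity 2; rank(A − 4I) = 2, so geometric multiplicity = 1.
Geometric multiplicity < algebraic multiplicity, so A is not diagonalizable.

No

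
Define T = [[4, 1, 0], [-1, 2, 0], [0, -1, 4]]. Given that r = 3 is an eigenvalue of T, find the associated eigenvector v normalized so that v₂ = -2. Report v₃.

T − 3I = [[1, 1, 0], [-1, -1, 0], [0, -1, 1]].
Solving (T − 3I)v = 0 gives the eigenspace spanned by (2, -2, -2).
With v₂ = -2, v = (2, -2, -2), so v₃ = -2.

-2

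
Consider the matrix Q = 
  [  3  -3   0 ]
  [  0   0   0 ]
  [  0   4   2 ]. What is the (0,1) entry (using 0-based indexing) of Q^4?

-81

Characteristic polynomial: μ^3 - 5μ^2 + 6μ = μ(μ - 3)(μ - 2), so the eigenvalues are 0, 2, 3.
μ=3: eigenvector (1, 0, 0).
μ=2: eigenvector (0, 0, 1).
μ=0: eigenvector (1, 1, -2).
P = [[1, 0, 1], [0, 0, 1], [0, 1, -2]], D = diag(3, 2, 0), P⁻¹ = [[1, -1, 0], [0, 2, 1], [0, 1, 0]].
Q⁴ = P·diag(81, 16, 0)·P⁻¹ = [[81, -81, 0], [0, 0, 0], [0, 32, 16]].
The requested entry is -81.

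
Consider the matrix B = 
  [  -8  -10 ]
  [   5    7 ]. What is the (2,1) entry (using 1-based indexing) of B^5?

Characteristic polynomial: t^2 + t - 6 = (t - 2)(t + 3), so the eigenvalues are -3, 2.
t=2: eigenvector (1, -1).
t=-3: eigenvector (2, -1).
P = [[1, 2], [-1, -1]], D = diag(2, -3), P⁻¹ = [[-1, -2], [1, 1]].
B⁵ = P·diag(32, -243)·P⁻¹ = [[-518, -550], [275, 307]].
The requested entry is 275.

275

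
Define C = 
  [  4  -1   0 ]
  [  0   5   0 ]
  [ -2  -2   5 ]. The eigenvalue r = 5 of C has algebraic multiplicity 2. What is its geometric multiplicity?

2

C − 5I = [[-1, -1, 0], [0, 0, 0], [-2, -2, 0]].
This matrix has rank 1, so its null space has dimension 3 − 1 = 2.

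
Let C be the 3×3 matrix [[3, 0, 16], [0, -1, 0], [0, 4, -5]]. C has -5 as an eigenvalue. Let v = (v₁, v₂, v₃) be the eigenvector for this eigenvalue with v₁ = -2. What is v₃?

1

C + 5I = [[8, 0, 16], [0, 4, 0], [0, 4, 0]].
Solving (C + 5I)v = 0 gives the eigenspace spanned by (-2, 0, 1).
With v₁ = -2, v = (-2, 0, 1), so v₃ = 1.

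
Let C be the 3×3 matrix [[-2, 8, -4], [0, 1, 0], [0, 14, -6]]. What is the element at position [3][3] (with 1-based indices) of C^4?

1296

Characteristic polynomial: r^3 + 7r^2 + 4r - 12 = (r - 1)(r + 2)(r + 6), so the eigenvalues are -6, -2, 1.
r=-2: eigenvector (1, 0, 0).
r=1: eigenvector (0, 1, 2).
r=-6: eigenvector (1, 0, 1).
P = [[1, 0, 1], [0, 1, 0], [0, 2, 1]], D = diag(-2, 1, -6), P⁻¹ = [[1, 2, -1], [0, 1, 0], [0, -2, 1]].
C⁴ = P·diag(16, 1, 1296)·P⁻¹ = [[16, -2560, 1280], [0, 1, 0], [0, -2590, 1296]].
The requested entry is 1296.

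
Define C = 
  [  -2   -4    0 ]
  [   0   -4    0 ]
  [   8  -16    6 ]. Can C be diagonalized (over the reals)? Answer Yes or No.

Characteristic polynomial: p(μ) = μ^3 - 28μ - 48 = (μ - 6)(μ + 2)(μ + 4).
All 3 eigenvalues are distinct, so C is diagonalizable.

Yes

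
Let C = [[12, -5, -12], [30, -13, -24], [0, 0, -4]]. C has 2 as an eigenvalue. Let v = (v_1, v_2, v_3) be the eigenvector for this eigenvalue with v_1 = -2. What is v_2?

C − 2I = [[10, -5, -12], [30, -15, -24], [0, 0, -6]].
Solving (C − 2I)v = 0 gives the eigenspace spanned by (-2, -4, 0).
With v_1 = -2, v = (-2, -4, 0), so v_2 = -4.

-4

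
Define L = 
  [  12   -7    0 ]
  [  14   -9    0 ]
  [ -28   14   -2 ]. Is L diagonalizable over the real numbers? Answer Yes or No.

Yes

Characteristic polynomial: p(s) = s^3 - s^2 - 16s - 20 = (s - 5)(s + 2)^2.
s = -2 has algebraic multiplicity 2; rank(L + 2I) = 1, so geometric multiplicity = 2.
Every eigenvalue has geometric = algebraic multiplicity, so L is diagonalizable.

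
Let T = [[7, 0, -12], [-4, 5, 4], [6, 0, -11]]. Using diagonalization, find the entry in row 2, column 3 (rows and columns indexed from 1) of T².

24

Characteristic polynomial: s^3 - s^2 - 25s + 25 = (s - 5)(s - 1)(s + 5), so the eigenvalues are -5, 1, 5.
s=-5: eigenvector (1, 0, 1).
s=5: eigenvector (0, 1, 0).
s=1: eigenvector (-2, -1, -1).
P = [[1, 0, -2], [0, 1, -1], [1, 0, -1]], D = diag(-5, 5, 1), P⁻¹ = [[-1, 0, 2], [-1, 1, 1], [-1, 0, 1]].
T² = P·diag(25, 25, 1)·P⁻¹ = [[-23, 0, 48], [-24, 25, 24], [-24, 0, 49]].
The requested entry is 24.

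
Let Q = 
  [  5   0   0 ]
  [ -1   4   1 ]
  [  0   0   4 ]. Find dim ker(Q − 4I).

1

Q − 4I = [[1, 0, 0], [-1, 0, 1], [0, 0, 0]].
This matrix has rank 2, so its null space has dimension 3 − 2 = 1.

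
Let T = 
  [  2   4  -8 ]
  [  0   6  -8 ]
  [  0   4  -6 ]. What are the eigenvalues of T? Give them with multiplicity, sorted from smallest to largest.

Characteristic polynomial: p(μ) = μ^3 - 2μ^2 - 4μ + 8 = (μ - 2)^2(μ + 2).
Roots (with multiplicity): -2, 2, 2.

-2, 2, 2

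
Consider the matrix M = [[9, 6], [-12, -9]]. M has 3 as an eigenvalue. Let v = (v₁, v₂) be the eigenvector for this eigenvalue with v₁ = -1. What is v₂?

M − 3I = [[6, 6], [-12, -12]].
Solving (M − 3I)v = 0 gives the eigenspace spanned by (-1, 1).
With v₁ = -1, v = (-1, 1), so v₂ = 1.

1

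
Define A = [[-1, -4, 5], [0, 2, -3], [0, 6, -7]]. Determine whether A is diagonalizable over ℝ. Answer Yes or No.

No

Characteristic polynomial: p(r) = r^3 + 6r^2 + 9r + 4 = (r + 1)^2(r + 4).
r = -1 has algebraic multiplicity 2; rank(A + 1I) = 2, so geometric multiplicity = 1.
Geometric multiplicity < algebraic multiplicity, so A is not diagonalizable.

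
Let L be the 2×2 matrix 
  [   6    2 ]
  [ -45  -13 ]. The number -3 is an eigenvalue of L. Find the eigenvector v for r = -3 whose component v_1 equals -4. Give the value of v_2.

L + 3I = [[9, 2], [-45, -10]].
Solving (L + 3I)v = 0 gives the eigenspace spanned by (-4, 18).
With v_1 = -4, v = (-4, 18), so v_2 = 18.

18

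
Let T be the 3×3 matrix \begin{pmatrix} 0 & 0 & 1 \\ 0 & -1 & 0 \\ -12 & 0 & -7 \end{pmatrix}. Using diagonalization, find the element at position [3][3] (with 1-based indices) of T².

Characteristic polynomial: λ^3 + 8λ^2 + 19λ + 12 = (λ + 1)(λ + 3)(λ + 4), so the eigenvalues are -4, -3, -1.
λ=-3: eigenvector (1, 0, -3).
λ=-4: eigenvector (-1, 0, 4).
λ=-1: eigenvector (0, 1, 0).
P = [[1, -1, 0], [0, 0, 1], [-3, 4, 0]], D = diag(-3, -4, -1), P⁻¹ = [[4, 0, 1], [3, 0, 1], [0, 1, 0]].
T² = P·diag(9, 16, 1)·P⁻¹ = [[-12, 0, -7], [0, 1, 0], [84, 0, 37]].
The requested entry is 37.

37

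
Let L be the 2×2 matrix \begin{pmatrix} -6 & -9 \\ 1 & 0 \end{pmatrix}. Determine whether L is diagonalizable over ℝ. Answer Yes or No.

No

Characteristic polynomial: p(s) = s^2 + 6s + 9 = (s + 3)^2.
s = -3 has algebraic multiplicity 2; rank(L + 3I) = 1, so geometric multiplicity = 1.
Geometric multiplicity < algebraic multiplicity, so L is not diagonalizable.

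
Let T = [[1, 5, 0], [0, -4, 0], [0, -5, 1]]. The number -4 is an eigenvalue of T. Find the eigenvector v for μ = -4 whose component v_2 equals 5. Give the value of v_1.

T + 4I = [[5, 5, 0], [0, 0, 0], [0, -5, 5]].
Solving (T + 4I)v = 0 gives the eigenspace spanned by (-5, 5, 5).
With v_2 = 5, v = (-5, 5, 5), so v_1 = -5.

-5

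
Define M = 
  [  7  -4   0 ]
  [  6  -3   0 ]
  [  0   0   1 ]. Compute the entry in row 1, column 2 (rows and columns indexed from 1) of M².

-16

Characteristic polynomial: s^3 - 5s^2 + 7s - 3 = (s - 3)(s - 1)^2, so the eigenvalues are 1, 1, 3.
s=1: eigenvector (2, 3, 0).
s=1: eigenvector (0, 0, 1).
s=3: eigenvector (-1, -1, 0).
P = [[2, 0, -1], [3, 0, -1], [0, 1, 0]], D = diag(1, 1, 3), P⁻¹ = [[-1, 1, 0], [0, 0, 1], [-3, 2, 0]].
M² = P·diag(1, 1, 9)·P⁻¹ = [[25, -16, 0], [24, -15, 0], [0, 0, 1]].
The requested entry is -16.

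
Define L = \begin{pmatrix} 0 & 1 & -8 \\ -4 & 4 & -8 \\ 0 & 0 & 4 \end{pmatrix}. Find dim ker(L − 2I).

L − 2I = [[-2, 1, -8], [-4, 2, -8], [0, 0, 2]].
This matrix has rank 2, so its null space has dimension 3 − 2 = 1.

1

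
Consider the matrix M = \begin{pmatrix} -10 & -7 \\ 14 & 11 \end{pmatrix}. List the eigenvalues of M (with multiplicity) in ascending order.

Characteristic polynomial: p(μ) = μ^2 - μ - 12 = (μ - 4)(μ + 3).
Roots (with multiplicity): -3, 4.

-3, 4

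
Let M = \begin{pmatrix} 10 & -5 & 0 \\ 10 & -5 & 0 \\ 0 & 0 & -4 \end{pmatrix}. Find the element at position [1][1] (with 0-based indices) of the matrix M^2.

Characteristic polynomial: μ^3 - μ^2 - 20μ = μ(μ - 5)(μ + 4), so the eigenvalues are -4, 0, 5.
μ=0: eigenvector (1, 2, 0).
μ=5: eigenvector (1, 1, 0).
μ=-4: eigenvector (0, 0, 1).
P = [[1, 1, 0], [2, 1, 0], [0, 0, 1]], D = diag(0, 5, -4), P⁻¹ = [[-1, 1, 0], [2, -1, 0], [0, 0, 1]].
M² = P·diag(0, 25, 16)·P⁻¹ = [[50, -25, 0], [50, -25, 0], [0, 0, 16]].
The requested entry is -25.

-25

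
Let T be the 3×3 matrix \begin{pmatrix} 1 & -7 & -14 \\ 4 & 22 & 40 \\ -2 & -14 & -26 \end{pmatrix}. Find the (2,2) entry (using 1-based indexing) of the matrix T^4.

-3884

Characteristic polynomial: λ^3 + 3λ^2 - 16λ + 12 = (λ - 2)(λ - 1)(λ + 6), so the eigenvalues are -6, 1, 2.
λ=1: eigenvector (1, -4, 2).
λ=-6: eigenvector (1, -3, 2).
λ=2: eigenvector (0, -2, 1).
P = [[1, 1, 0], [-4, -3, -2], [2, 2, 1]], D = diag(1, -6, 2), P⁻¹ = [[1, -1, -2], [0, 1, 2], [-2, 0, 1]].
T⁴ = P·diag(1, 1296, 16)·P⁻¹ = [[1, 1295, 2590], [60, -3884, -7800], [-30, 2590, 5196]].
The requested entry is -3884.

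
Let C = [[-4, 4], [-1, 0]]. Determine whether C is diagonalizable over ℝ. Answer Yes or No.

No

Characteristic polynomial: p(t) = t^2 + 4t + 4 = (t + 2)^2.
t = -2 has algebraic multiplicity 2; rank(C + 2I) = 1, so geometric multiplicity = 1.
Geometric multiplicity < algebraic multiplicity, so C is not diagonalizable.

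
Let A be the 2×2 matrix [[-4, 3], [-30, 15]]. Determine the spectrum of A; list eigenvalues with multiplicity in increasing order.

5, 6

Characteristic polynomial: p(λ) = λ^2 - 11λ + 30 = (λ - 6)(λ - 5).
Roots (with multiplicity): 5, 6.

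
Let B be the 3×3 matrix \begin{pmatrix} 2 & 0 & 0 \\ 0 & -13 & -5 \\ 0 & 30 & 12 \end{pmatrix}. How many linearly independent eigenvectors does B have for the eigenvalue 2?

2

B − 2I = [[0, 0, 0], [0, -15, -5], [0, 30, 10]].
This matrix has rank 1, so its null space has dimension 3 − 1 = 2.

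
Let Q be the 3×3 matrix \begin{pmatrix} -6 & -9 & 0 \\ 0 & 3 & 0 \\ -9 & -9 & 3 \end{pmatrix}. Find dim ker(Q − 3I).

2

Q − 3I = [[-9, -9, 0], [0, 0, 0], [-9, -9, 0]].
This matrix has rank 1, so its null space has dimension 3 − 1 = 2.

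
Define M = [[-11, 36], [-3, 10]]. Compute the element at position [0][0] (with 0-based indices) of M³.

Characteristic polynomial: λ^2 + λ - 2 = (λ - 1)(λ + 2), so the eigenvalues are -2, 1.
λ=1: eigenvector (3, 1).
λ=-2: eigenvector (4, 1).
P = [[3, 4], [1, 1]], D = diag(1, -2), P⁻¹ = [[-1, 4], [1, -3]].
M³ = P·diag(1, -8)·P⁻¹ = [[-35, 108], [-9, 28]].
The requested entry is -35.

-35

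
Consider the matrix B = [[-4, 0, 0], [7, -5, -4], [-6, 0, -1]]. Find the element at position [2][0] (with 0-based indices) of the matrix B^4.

Characteristic polynomial: s^3 + 10s^2 + 29s + 20 = (s + 1)(s + 4)(s + 5), so the eigenvalues are -5, -4, -1.
s=-4: eigenvector (1, -1, 2).
s=-5: eigenvector (0, 1, 0).
s=-1: eigenvector (0, -1, 1).
P = [[1, 0, 0], [-1, 1, -1], [2, 0, 1]], D = diag(-4, -5, -1), P⁻¹ = [[1, 0, 0], [-1, 1, 1], [-2, 0, 1]].
B⁴ = P·diag(256, 625, 1)·P⁻¹ = [[256, 0, 0], [-879, 625, 624], [510, 0, 1]].
The requested entry is 510.

510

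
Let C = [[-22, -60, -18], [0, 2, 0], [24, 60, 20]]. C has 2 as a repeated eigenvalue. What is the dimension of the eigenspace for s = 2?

C − 2I = [[-24, -60, -18], [0, 0, 0], [24, 60, 18]].
This matrix has rank 1, so its null space has dimension 3 − 1 = 2.

2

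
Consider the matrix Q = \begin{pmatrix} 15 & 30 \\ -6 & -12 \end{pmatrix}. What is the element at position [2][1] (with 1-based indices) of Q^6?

Characteristic polynomial: r^2 - 3r = r(r - 3), so the eigenvalues are 0, 3.
r=0: eigenvector (-2, 1).
r=3: eigenvector (5, -2).
P = [[-2, 5], [1, -2]], D = diag(0, 3), P⁻¹ = [[2, 5], [1, 2]].
Q⁶ = P·diag(0, 729)·P⁻¹ = [[3645, 7290], [-1458, -2916]].
The requested entry is -1458.

-1458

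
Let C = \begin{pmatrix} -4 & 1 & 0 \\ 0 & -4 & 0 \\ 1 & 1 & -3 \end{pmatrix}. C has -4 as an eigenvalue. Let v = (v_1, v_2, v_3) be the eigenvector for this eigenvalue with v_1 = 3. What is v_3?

C + 4I = [[0, 1, 0], [0, 0, 0], [1, 1, 1]].
Solving (C + 4I)v = 0 gives the eigenspace spanned by (3, 0, -3).
With v_1 = 3, v = (3, 0, -3), so v_3 = -3.

-3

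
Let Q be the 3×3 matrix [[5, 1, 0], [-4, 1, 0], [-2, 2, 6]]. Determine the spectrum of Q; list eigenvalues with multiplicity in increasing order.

Characteristic polynomial: p(t) = t^3 - 12t^2 + 45t - 54 = (t - 6)(t - 3)^2.
Roots (with multiplicity): 3, 3, 6.

3, 3, 6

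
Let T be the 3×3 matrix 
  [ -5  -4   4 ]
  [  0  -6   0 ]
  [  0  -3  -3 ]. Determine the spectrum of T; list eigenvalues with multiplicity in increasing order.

-6, -5, -3

Characteristic polynomial: p(μ) = μ^3 + 14μ^2 + 63μ + 90 = (μ + 3)(μ + 5)(μ + 6).
Roots (with multiplicity): -6, -5, -3.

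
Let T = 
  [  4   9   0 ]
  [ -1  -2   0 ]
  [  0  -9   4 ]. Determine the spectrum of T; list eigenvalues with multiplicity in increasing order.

1, 1, 4

Characteristic polynomial: p(r) = r^3 - 6r^2 + 9r - 4 = (r - 4)(r - 1)^2.
Roots (with multiplicity): 1, 1, 4.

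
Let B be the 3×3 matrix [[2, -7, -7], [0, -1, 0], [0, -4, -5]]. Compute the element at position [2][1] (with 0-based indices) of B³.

-124

Characteristic polynomial: μ^3 + 4μ^2 - 7μ - 10 = (μ - 2)(μ + 1)(μ + 5), so the eigenvalues are -5, -1, 2.
μ=-1: eigenvector (0, 1, -1).
μ=2: eigenvector (1, 0, 0).
μ=-5: eigenvector (1, 0, 1).
P = [[0, 1, 1], [1, 0, 0], [-1, 0, 1]], D = diag(-1, 2, -5), P⁻¹ = [[0, 1, 0], [1, -1, -1], [0, 1, 1]].
B³ = P·diag(-1, 8, -125)·P⁻¹ = [[8, -133, -133], [0, -1, 0], [0, -124, -125]].
The requested entry is -124.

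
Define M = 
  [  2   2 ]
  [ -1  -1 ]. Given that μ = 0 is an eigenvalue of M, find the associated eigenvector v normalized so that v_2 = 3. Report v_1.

-3

M = [[2, 2], [-1, -1]].
Solving (M)v = 0 gives the eigenspace spanned by (-3, 3).
With v_2 = 3, v = (-3, 3), so v_1 = -3.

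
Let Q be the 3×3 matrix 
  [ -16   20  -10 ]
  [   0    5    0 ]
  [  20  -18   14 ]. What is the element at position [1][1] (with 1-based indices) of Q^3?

-496

Characteristic polynomial: t^3 - 3t^2 - 34t + 120 = (t - 5)(t - 4)(t + 6), so the eigenvalues are -6, 4, 5.
t=4: eigenvector (1, 0, -2).
t=5: eigenvector (0, 1, 2).
t=-6: eigenvector (1, 0, -1).
P = [[1, 0, 1], [0, 1, 0], [-2, 2, -1]], D = diag(4, 5, -6), P⁻¹ = [[-1, 2, -1], [0, 1, 0], [2, -2, 1]].
Q³ = P·diag(64, 125, -216)·P⁻¹ = [[-496, 560, -280], [0, 125, 0], [560, -438, 344]].
The requested entry is -496.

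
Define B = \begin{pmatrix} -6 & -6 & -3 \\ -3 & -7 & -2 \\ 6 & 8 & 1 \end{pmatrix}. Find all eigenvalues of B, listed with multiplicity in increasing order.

-6, -3, -3

Characteristic polynomial: p(t) = t^3 + 12t^2 + 45t + 54 = (t + 3)^2(t + 6).
Roots (with multiplicity): -6, -3, -3.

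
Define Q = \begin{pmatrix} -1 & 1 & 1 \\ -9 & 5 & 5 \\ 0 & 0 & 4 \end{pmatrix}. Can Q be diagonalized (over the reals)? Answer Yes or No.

No

Characteristic polynomial: p(λ) = λ^3 - 8λ^2 + 20λ - 16 = (λ - 4)(λ - 2)^2.
λ = 2 has algebraic multiplicity 2; rank(Q − 2I) = 2, so geometric multiplicity = 1.
Geometric multiplicity < algebraic multiplicity, so Q is not diagonalizable.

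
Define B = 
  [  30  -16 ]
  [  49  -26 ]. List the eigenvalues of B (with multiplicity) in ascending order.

2, 2

Characteristic polynomial: p(r) = r^2 - 4r + 4 = (r - 2)^2.
Roots (with multiplicity): 2, 2.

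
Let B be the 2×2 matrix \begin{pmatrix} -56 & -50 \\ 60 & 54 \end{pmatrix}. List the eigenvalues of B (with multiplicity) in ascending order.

Characteristic polynomial: p(λ) = λ^2 + 2λ - 24 = (λ - 4)(λ + 6).
Roots (with multiplicity): -6, 4.

-6, 4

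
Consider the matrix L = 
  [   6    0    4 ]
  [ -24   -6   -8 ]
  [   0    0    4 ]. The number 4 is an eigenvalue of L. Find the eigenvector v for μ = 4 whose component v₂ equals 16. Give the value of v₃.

L − 4I = [[2, 0, 4], [-24, -10, -8], [0, 0, 0]].
Solving (L − 4I)v = 0 gives the eigenspace spanned by (-8, 16, 4).
With v₂ = 16, v = (-8, 16, 4), so v₃ = 4.

4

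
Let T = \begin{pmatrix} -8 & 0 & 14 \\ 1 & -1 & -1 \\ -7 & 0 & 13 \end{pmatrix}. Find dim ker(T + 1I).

T + 1I = [[-7, 0, 14], [1, 0, -1], [-7, 0, 14]].
This matrix has rank 2, so its null space has dimension 3 − 2 = 1.

1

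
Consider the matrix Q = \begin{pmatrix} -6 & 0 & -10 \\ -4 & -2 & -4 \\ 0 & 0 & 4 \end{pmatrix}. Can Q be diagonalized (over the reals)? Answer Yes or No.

Yes

Characteristic polynomial: p(t) = t^3 + 4t^2 - 20t - 48 = (t - 4)(t + 2)(t + 6).
All 3 eigenvalues are distinct, so Q is diagonalizable.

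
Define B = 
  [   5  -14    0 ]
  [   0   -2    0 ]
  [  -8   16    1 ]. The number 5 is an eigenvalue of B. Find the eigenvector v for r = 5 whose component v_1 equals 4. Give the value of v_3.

B − 5I = [[0, -14, 0], [0, -7, 0], [-8, 16, -4]].
Solving (B − 5I)v = 0 gives the eigenspace spanned by (4, 0, -8).
With v_1 = 4, v = (4, 0, -8), so v_3 = -8.

-8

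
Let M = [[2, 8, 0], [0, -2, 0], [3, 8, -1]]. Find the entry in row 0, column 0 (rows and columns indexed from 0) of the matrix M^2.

4

Characteristic polynomial: r^3 + r^2 - 4r - 4 = (r - 2)(r + 1)(r + 2), so the eigenvalues are -2, -1, 2.
r=2: eigenvector (1, 0, 1).
r=-2: eigenvector (-2, 1, -2).
r=-1: eigenvector (0, 0, 1).
P = [[1, -2, 0], [0, 1, 0], [1, -2, 1]], D = diag(2, -2, -1), P⁻¹ = [[1, 2, 0], [0, 1, 0], [-1, 0, 1]].
M² = P·diag(4, 4, 1)·P⁻¹ = [[4, 0, 0], [0, 4, 0], [3, 0, 1]].
The requested entry is 4.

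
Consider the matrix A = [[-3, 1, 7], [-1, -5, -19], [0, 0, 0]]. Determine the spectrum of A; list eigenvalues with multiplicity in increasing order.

Characteristic polynomial: p(t) = t^3 + 8t^2 + 16t = t(t + 4)^2.
Roots (with multiplicity): -4, -4, 0.

-4, -4, 0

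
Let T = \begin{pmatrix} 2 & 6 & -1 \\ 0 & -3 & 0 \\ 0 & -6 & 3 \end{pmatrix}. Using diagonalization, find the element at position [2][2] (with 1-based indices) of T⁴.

81

Characteristic polynomial: r^3 - 2r^2 - 9r + 18 = (r - 3)(r - 2)(r + 3), so the eigenvalues are -3, 2, 3.
r=2: eigenvector (1, 0, 0).
r=-3: eigenvector (-1, 1, 1).
r=3: eigenvector (-1, 0, 1).
P = [[1, -1, -1], [0, 1, 0], [0, 1, 1]], D = diag(2, -3, 3), P⁻¹ = [[1, 0, 1], [0, 1, 0], [0, -1, 1]].
T⁴ = P·diag(16, 81, 81)·P⁻¹ = [[16, 0, -65], [0, 81, 0], [0, 0, 81]].
The requested entry is 81.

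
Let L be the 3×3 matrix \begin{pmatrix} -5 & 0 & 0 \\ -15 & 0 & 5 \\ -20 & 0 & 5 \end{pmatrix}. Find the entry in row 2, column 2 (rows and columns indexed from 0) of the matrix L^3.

Characteristic polynomial: s^3 - 25s = s(s - 5)(s + 5), so the eigenvalues are -5, 0, 5.
s=5: eigenvector (0, 1, 1).
s=0: eigenvector (0, 1, 0).
s=-5: eigenvector (1, 1, 2).
P = [[0, 0, 1], [1, 1, 1], [1, 0, 2]], D = diag(5, 0, -5), P⁻¹ = [[-2, 0, 1], [1, 1, -1], [1, 0, 0]].
L³ = P·diag(125, 0, -125)·P⁻¹ = [[-125, 0, 0], [-375, 0, 125], [-500, 0, 125]].
The requested entry is 125.

125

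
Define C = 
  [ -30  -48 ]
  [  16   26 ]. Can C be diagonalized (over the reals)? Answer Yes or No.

Yes

Characteristic polynomial: p(μ) = μ^2 + 4μ - 12 = (μ - 2)(μ + 6).
All 2 eigenvalues are distinct, so C is diagonalizable.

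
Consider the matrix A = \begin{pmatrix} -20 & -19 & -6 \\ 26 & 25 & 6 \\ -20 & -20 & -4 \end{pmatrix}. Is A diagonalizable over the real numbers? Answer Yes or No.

Characteristic polynomial: p(μ) = μ^3 - μ^2 - 26μ - 24 = (μ - 6)(μ + 1)(μ + 4).
All 3 eigenvalues are distinct, so A is diagonalizable.

Yes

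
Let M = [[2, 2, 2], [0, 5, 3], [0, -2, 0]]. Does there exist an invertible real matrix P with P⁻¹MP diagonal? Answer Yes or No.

Characteristic polynomial: p(λ) = λ^3 - 7λ^2 + 16λ - 12 = (λ - 3)(λ - 2)^2.
λ = 2 has algebraic multiplicity 2; rank(M − 2I) = 1, so geometric multiplicity = 2.
Every eigenvalue has geometric = algebraic multiplicity, so M is diagonalizable.

Yes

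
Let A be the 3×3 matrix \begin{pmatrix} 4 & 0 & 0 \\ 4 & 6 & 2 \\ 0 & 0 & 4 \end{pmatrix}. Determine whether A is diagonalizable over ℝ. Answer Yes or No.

Characteristic polynomial: p(r) = r^3 - 14r^2 + 64r - 96 = (r - 6)(r - 4)^2.
r = 4 has algebraic multiplicity 2; rank(A − 4I) = 1, so geometric multiplicity = 2.
Every eigenvalue has geometric = algebraic multiplicity, so A is diagonalizable.

Yes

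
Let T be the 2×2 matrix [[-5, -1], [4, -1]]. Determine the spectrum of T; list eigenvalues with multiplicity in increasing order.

Characteristic polynomial: p(λ) = λ^2 + 6λ + 9 = (λ + 3)^2.
Roots (with multiplicity): -3, -3.

-3, -3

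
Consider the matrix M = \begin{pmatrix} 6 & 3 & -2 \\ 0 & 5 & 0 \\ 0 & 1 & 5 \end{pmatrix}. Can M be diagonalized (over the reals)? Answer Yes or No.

Characteristic polynomial: p(μ) = μ^3 - 16μ^2 + 85μ - 150 = (μ - 6)(μ - 5)^2.
μ = 5 has algebraic multiplicity 2; rank(M − 5I) = 2, so geometric multiplicity = 1.
Geometric multiplicity < algebraic multiplicity, so M is not diagonalizable.

No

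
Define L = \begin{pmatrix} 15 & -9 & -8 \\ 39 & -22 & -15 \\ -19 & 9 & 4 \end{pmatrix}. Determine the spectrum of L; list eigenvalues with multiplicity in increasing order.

-4, -4, 5

Characteristic polynomial: p(r) = r^3 + 3r^2 - 24r - 80 = (r - 5)(r + 4)^2.
Roots (with multiplicity): -4, -4, 5.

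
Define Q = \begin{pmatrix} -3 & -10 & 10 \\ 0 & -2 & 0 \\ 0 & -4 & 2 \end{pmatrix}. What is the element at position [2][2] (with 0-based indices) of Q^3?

8

Characteristic polynomial: μ^3 + 3μ^2 - 4μ - 12 = (μ - 2)(μ + 2)(μ + 3), so the eigenvalues are -3, -2, 2.
μ=2: eigenvector (2, 0, 1).
μ=-2: eigenvector (0, 1, 1).
μ=-3: eigenvector (1, 0, 0).
P = [[2, 0, 1], [0, 1, 0], [1, 1, 0]], D = diag(2, -2, -3), P⁻¹ = [[0, -1, 1], [0, 1, 0], [1, 2, -2]].
Q³ = P·diag(8, -8, -27)·P⁻¹ = [[-27, -70, 70], [0, -8, 0], [0, -16, 8]].
The requested entry is 8.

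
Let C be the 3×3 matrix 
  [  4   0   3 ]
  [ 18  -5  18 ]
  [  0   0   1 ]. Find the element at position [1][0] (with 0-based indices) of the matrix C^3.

Characteristic polynomial: t^3 - 21t + 20 = (t - 4)(t - 1)(t + 5), so the eigenvalues are -5, 1, 4.
t=4: eigenvector (1, 2, 0).
t=-5: eigenvector (0, 1, 0).
t=1: eigenvector (-1, 0, 1).
P = [[1, 0, -1], [2, 1, 0], [0, 0, 1]], D = diag(4, -5, 1), P⁻¹ = [[1, 0, 1], [-2, 1, -2], [0, 0, 1]].
C³ = P·diag(64, -125, 1)·P⁻¹ = [[64, 0, 63], [378, -125, 378], [0, 0, 1]].
The requested entry is 378.

378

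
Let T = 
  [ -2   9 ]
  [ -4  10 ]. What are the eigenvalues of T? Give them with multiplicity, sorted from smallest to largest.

4, 4

Characteristic polynomial: p(λ) = λ^2 - 8λ + 16 = (λ - 4)^2.
Roots (with multiplicity): 4, 4.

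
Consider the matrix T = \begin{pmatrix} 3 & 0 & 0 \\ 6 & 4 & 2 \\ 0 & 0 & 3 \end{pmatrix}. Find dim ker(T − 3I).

2

T − 3I = [[0, 0, 0], [6, 1, 2], [0, 0, 0]].
This matrix has rank 1, so its null space has dimension 3 − 1 = 2.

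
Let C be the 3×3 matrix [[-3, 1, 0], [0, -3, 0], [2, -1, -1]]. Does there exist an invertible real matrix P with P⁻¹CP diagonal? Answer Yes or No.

Characteristic polynomial: p(λ) = λ^3 + 7λ^2 + 15λ + 9 = (λ + 1)(λ + 3)^2.
λ = -3 has algebraic multiplicity 2; rank(C + 3I) = 2, so geometric multiplicity = 1.
Geometric multiplicity < algebraic multiplicity, so C is not diagonalizable.

No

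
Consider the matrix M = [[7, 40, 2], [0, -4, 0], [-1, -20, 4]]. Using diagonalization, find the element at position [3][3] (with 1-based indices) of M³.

34

Characteristic polynomial: μ^3 - 7μ^2 - 14μ + 120 = (μ - 6)(μ - 5)(μ + 4), so the eigenvalues are -4, 5, 6.
μ=6: eigenvector (-2, 0, 1).
μ=-4: eigenvector (-4, 1, 2).
μ=5: eigenvector (-1, 0, 1).
P = [[-2, -4, -1], [0, 1, 0], [1, 2, 1]], D = diag(6, -4, 5), P⁻¹ = [[-1, -2, -1], [0, 1, 0], [1, 0, 2]].
M³ = P·diag(216, -64, 125)·P⁻¹ = [[307, 1120, 182], [0, -64, 0], [-91, -560, 34]].
The requested entry is 34.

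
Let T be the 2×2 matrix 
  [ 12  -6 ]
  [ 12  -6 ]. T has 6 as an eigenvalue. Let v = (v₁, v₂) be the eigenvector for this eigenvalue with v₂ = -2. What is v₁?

-2

T − 6I = [[6, -6], [12, -12]].
Solving (T − 6I)v = 0 gives the eigenspace spanned by (-2, -2).
With v₂ = -2, v = (-2, -2), so v₁ = -2.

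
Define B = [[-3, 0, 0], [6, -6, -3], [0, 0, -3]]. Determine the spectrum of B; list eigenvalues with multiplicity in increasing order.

-6, -3, -3

Characteristic polynomial: p(λ) = λ^3 + 12λ^2 + 45λ + 54 = (λ + 3)^2(λ + 6).
Roots (with multiplicity): -6, -3, -3.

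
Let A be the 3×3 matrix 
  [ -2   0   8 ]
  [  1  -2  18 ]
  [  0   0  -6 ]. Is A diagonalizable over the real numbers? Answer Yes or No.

No

Characteristic polynomial: p(λ) = λ^3 + 10λ^2 + 28λ + 24 = (λ + 2)^2(λ + 6).
λ = -2 has algebraic multiplicity 2; rank(A + 2I) = 2, so geometric multiplicity = 1.
Geometric multiplicity < algebraic multiplicity, so A is not diagonalizable.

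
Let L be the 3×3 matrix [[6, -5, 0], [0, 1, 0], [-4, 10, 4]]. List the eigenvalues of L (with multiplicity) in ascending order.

1, 4, 6

Characteristic polynomial: p(t) = t^3 - 11t^2 + 34t - 24 = (t - 6)(t - 4)(t - 1).
Roots (with multiplicity): 1, 4, 6.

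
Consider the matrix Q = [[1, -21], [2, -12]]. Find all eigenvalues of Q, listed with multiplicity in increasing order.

-6, -5

Characteristic polynomial: p(λ) = λ^2 + 11λ + 30 = (λ + 5)(λ + 6).
Roots (with multiplicity): -6, -5.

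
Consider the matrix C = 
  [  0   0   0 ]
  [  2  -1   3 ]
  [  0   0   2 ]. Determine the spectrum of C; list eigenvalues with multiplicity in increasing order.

-1, 0, 2

Characteristic polynomial: p(t) = t^3 - t^2 - 2t = t(t - 2)(t + 1).
Roots (with multiplicity): -1, 0, 2.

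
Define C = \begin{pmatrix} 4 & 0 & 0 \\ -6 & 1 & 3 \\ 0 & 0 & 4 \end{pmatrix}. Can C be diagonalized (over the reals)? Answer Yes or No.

Yes

Characteristic polynomial: p(s) = s^3 - 9s^2 + 24s - 16 = (s - 4)^2(s - 1).
s = 4 has algebraic multiplicity 2; rank(C − 4I) = 1, so geometric multiplicity = 2.
Every eigenvalue has geometric = algebraic multiplicity, so C is diagonalizable.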